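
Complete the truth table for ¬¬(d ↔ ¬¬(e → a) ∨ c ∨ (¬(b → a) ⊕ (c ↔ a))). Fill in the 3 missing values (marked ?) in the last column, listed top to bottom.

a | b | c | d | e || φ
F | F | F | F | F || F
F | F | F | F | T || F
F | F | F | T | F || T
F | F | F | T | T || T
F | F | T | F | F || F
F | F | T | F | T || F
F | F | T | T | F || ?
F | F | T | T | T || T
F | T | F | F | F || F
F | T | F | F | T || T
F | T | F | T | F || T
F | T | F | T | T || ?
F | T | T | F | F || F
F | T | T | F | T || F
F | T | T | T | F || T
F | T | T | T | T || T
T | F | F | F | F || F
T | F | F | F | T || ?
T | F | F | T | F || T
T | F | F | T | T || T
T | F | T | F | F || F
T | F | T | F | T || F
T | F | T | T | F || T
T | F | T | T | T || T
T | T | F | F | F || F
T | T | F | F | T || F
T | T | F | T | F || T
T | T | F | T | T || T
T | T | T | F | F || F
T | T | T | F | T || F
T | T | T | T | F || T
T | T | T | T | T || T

T, F, F

Row a=F, b=F, c=T, d=T, e=F: (d ↔ ¬¬(e → a) ∨ c ∨ (¬(b → a) ⊕ (c ↔ a))) = T, ¬(d ↔ ¬¬(e → a) ∨ c ∨ (¬(b → a) ⊕ (c ↔ a))) = F, so the formula = T.
Row a=F, b=T, c=F, d=T, e=T: (d ↔ ¬¬(e → a) ∨ c ∨ (¬(b → a) ⊕ (c ↔ a))) = F, ¬(d ↔ ¬¬(e → a) ∨ c ∨ (¬(b → a) ⊕ (c ↔ a))) = T, so the formula = F.
Row a=T, b=F, c=F, d=F, e=T: (d ↔ ¬¬(e → a) ∨ c ∨ (¬(b → a) ⊕ (c ↔ a))) = F, ¬(d ↔ ¬¬(e → a) ∨ c ∨ (¬(b → a) ⊕ (c ↔ a))) = T, so the formula = F.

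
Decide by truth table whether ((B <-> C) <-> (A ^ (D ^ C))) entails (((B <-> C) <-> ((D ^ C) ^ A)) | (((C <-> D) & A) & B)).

yes

A  B  C  D  |  φ  ψ
F  F  F  F  |  F  F
F  F  F  T  |  T  T
F  F  T  F  |  F  F
F  F  T  T  |  T  T
F  T  F  F  |  T  T
F  T  F  T  |  F  F
F  T  T  F  |  T  T
F  T  T  T  |  F  F
T  F  F  F  |  T  T
T  F  F  T  |  F  F
T  F  T  F  |  T  T
T  F  T  T  |  F  F
T  T  F  F  |  F  T
T  T  F  T  |  T  T
T  T  T  F  |  F  F
T  T  T  T  |  T  T
In every row where φ is true, ψ is also true, so φ ⊨ ψ.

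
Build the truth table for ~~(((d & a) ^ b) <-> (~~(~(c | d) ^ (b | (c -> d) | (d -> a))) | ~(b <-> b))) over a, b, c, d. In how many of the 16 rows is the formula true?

8

a | b | c | d | φ
- | - | - | - | -
F | F | F | F | T
F | F | F | T | F
F | F | T | F | F
F | F | T | T | F
F | T | F | F | F
F | T | F | T | T
F | T | T | F | T
F | T | T | T | T
T | F | F | F | T
T | F | F | T | T
T | F | T | F | F
T | F | T | T | T
T | T | F | F | F
T | T | F | T | F
T | T | T | F | T
T | T | T | T | F
The formula is true on 8 of the 16 rows.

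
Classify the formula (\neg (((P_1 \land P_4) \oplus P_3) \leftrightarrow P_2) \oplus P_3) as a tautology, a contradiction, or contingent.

contingent

P_1  P_2  P_3  P_4  |  φ
 F    F    F    F   |  F
 F    F    F    T   |  F
 F    F    T    F   |  F
 F    F    T    T   |  F
 F    T    F    F   |  T
 F    T    F    T   |  T
 F    T    T    F   |  T
 F    T    T    T   |  T
 T    F    F    F   |  F
 T    F    F    T   |  T
 T    F    T    F   |  F
 T    F    T    T   |  T
 T    T    F    F   |  T
 T    T    F    T   |  F
 T    T    T    F   |  T
 T    T    T    T   |  F
8 of 16 rows are T, so the formula is contingent.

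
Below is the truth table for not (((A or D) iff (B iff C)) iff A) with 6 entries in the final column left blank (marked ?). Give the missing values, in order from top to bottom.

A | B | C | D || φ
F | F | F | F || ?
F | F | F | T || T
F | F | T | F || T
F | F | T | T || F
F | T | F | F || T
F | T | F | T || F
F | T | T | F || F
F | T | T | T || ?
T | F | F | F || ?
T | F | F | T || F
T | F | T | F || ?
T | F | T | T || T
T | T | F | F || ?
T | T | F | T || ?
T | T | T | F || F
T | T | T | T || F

F, T, F, T, T, T

Row A=F, B=F, C=F, D=F: ((A or D) iff (B iff C)) = F, (((A or D) iff (B iff C)) iff A) = T, so the formula = F.
Row A=F, B=T, C=T, D=T: ((A or D) iff (B iff C)) = T, (((A or D) iff (B iff C)) iff A) = F, so the formula = T.
Row A=T, B=F, C=F, D=F: ((A or D) iff (B iff C)) = T, (((A or D) iff (B iff C)) iff A) = T, so the formula = F.
Row A=T, B=F, C=T, D=F: ((A or D) iff (B iff C)) = F, (((A or D) iff (B iff C)) iff A) = F, so the formula = T.
Row A=T, B=T, C=F, D=F: ((A or D) iff (B iff C)) = F, (((A or D) iff (B iff C)) iff A) = F, so the formula = T.
Row A=T, B=T, C=F, D=T: ((A or D) iff (B iff C)) = F, (((A or D) iff (B iff C)) iff A) = F, so the formula = T.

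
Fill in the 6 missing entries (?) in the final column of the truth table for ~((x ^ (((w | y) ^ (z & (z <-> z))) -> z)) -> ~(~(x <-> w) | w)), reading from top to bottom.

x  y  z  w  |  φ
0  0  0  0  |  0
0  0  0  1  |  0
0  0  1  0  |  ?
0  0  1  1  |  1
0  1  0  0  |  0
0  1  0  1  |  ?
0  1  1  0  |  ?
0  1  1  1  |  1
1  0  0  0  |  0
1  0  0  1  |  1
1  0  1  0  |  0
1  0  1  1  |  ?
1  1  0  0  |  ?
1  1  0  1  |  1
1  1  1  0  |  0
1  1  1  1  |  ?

0, 0, 0, 0, 1, 0

Row x=0, y=0, z=1, w=0: (x ^ (((w | y) ^ (z & (z <-> z))) -> z)) = 1, ~(~(x <-> w) | w) = 1, ((x ^ (((w | y) ^ (z & (z <-> z))) -> z)) -> ~(~(x <-> w) | w)) = 1, so the formula = 0.
Row x=0, y=1, z=0, w=1: (x ^ (((w | y) ^ (z & (z <-> z))) -> z)) = 0, ~(~(x <-> w) | w) = 0, ((x ^ (((w | y) ^ (z & (z <-> z))) -> z)) -> ~(~(x <-> w) | w)) = 1, so the formula = 0.
Row x=0, y=1, z=1, w=0: (x ^ (((w | y) ^ (z & (z <-> z))) -> z)) = 1, ~(~(x <-> w) | w) = 1, ((x ^ (((w | y) ^ (z & (z <-> z))) -> z)) -> ~(~(x <-> w) | w)) = 1, so the formula = 0.
Row x=1, y=0, z=1, w=1: (x ^ (((w | y) ^ (z & (z <-> z))) -> z)) = 0, ~(~(x <-> w) | w) = 0, ((x ^ (((w | y) ^ (z & (z <-> z))) -> z)) -> ~(~(x <-> w) | w)) = 1, so the formula = 0.
Row x=1, y=1, z=0, w=0: (x ^ (((w | y) ^ (z & (z <-> z))) -> z)) = 1, ~(~(x <-> w) | w) = 0, ((x ^ (((w | y) ^ (z & (z <-> z))) -> z)) -> ~(~(x <-> w) | w)) = 0, so the formula = 1.
Row x=1, y=1, z=1, w=1: (x ^ (((w | y) ^ (z & (z <-> z))) -> z)) = 0, ~(~(x <-> w) | w) = 0, ((x ^ (((w | y) ^ (z & (z <-> z))) -> z)) -> ~(~(x <-> w) | w)) = 1, so the formula = 0.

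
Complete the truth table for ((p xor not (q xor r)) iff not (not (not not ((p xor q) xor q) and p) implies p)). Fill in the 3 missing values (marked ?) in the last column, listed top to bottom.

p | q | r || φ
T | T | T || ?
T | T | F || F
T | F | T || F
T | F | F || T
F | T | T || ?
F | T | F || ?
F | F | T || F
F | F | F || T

Row p=T, q=T, r=T: (p xor not (q xor r)) = F, not (not (not not ((p xor q) xor q) and p) implies p) = F, so the formula = T.
Row p=F, q=T, r=T: (p xor not (q xor r)) = T, not (not (not not ((p xor q) xor q) and p) implies p) = T, so the formula = T.
Row p=F, q=T, r=F: (p xor not (q xor r)) = F, not (not (not not ((p xor q) xor q) and p) implies p) = T, so the formula = F.

T, T, F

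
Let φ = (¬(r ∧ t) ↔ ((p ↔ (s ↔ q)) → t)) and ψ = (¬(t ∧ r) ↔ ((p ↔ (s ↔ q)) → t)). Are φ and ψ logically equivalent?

p  q  r  s  t  |  φ  ψ
T  T  T  T  T  |  F  F
T  T  T  T  F  |  F  F
T  T  T  F  T  |  F  F
T  T  T  F  F  |  T  T
T  T  F  T  T  |  T  T
T  T  F  T  F  |  F  F
T  T  F  F  T  |  T  T
T  T  F  F  F  |  T  T
T  F  T  T  T  |  F  F
T  F  T  T  F  |  T  T
T  F  T  F  T  |  F  F
T  F  T  F  F  |  F  F
T  F  F  T  T  |  T  T
T  F  F  T  F  |  T  T
T  F  F  F  T  |  T  T
T  F  F  F  F  |  F  F
F  T  T  T  T  |  F  F
F  T  T  T  F  |  T  T
F  T  T  F  T  |  F  F
F  T  T  F  F  |  F  F
F  T  F  T  T  |  T  T
F  T  F  T  F  |  T  T
F  T  F  F  T  |  T  T
F  T  F  F  F  |  F  F
F  F  T  T  T  |  F  F
F  F  T  T  F  |  F  F
F  F  T  F  T  |  F  F
F  F  T  F  F  |  T  T
F  F  F  T  T  |  T  T
F  F  F  T  F  |  F  F
F  F  F  F  T  |  T  T
F  F  F  F  F  |  T  T
The columns for φ and ψ agree on every row, so they are logically equivalent.

equivalent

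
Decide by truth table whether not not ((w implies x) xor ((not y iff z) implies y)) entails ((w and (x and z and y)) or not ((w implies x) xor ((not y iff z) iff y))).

x | y | z | w | φ | ψ
- | - | - | - | - | -
T | T | T | T | F | T
T | T | T | F | F | F
T | T | F | T | F | T
T | T | F | F | F | T
T | F | T | T | T | F
T | F | T | F | T | F
T | F | F | T | F | T
T | F | F | F | F | T
F | T | T | T | T | T
F | T | T | F | F | F
F | T | F | T | T | F
F | T | F | F | F | T
F | F | T | T | F | T
F | F | T | F | T | F
F | F | F | T | T | F
F | F | F | F | F | T
At x=T, y=F, z=T, w=T we have φ true but ψ false, so φ does not entail ψ.

no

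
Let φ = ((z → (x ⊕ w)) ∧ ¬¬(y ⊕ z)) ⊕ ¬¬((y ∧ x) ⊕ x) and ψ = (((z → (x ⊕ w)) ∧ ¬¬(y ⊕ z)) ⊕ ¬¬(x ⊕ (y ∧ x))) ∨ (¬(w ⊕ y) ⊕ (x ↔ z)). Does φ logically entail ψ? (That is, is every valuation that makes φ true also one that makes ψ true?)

x | y | z | w || φ | ψ
F | F | F | F || F | F
F | F | F | T || F | T
F | F | T | F || F | T
F | F | T | T || T | T
F | T | F | F || T | T
F | T | F | T || T | T
F | T | T | F || F | F
F | T | T | T || F | T
T | F | F | F || T | T
T | F | F | T || T | T
T | F | T | F || F | F
T | F | T | T || T | T
T | T | F | F || T | T
T | T | F | T || T | T
T | T | T | F || F | T
T | T | T | T || F | F
In every row where φ is true, ψ is also true, so φ ⊨ ψ.

yes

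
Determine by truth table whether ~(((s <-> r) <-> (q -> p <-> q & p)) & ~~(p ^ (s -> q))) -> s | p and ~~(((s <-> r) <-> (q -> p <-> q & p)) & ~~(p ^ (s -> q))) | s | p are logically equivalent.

p  q  r  s  |  φ  ψ
0  0  0  0  |  0  0
0  0  0  1  |  1  1
0  0  1  0  |  1  1
0  0  1  1  |  1  1
0  1  0  0  |  1  1
0  1  0  1  |  1  1
0  1  1  0  |  0  0
0  1  1  1  |  1  1
1  0  0  0  |  1  1
1  0  0  1  |  1  1
1  0  1  0  |  1  1
1  0  1  1  |  1  1
1  1  0  0  |  1  1
1  1  0  1  |  1  1
1  1  1  0  |  1  1
1  1  1  1  |  1  1
The columns for φ and ψ agree on every row, so they are logically equivalent.

equivalent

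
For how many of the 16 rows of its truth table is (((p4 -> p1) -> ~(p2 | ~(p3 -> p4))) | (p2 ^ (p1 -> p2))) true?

9

p1  p2  p3  p4  |  φ
0   0   0   0   |  1
0   0   0   1   |  1
0   0   1   0   |  1
0   0   1   1   |  1
0   1   0   0   |  0
0   1   0   1   |  1
0   1   1   0   |  0
0   1   1   1   |  1
1   0   0   0   |  1
1   0   0   1   |  1
1   0   1   0   |  0
1   0   1   1   |  1
1   1   0   0   |  0
1   1   0   1   |  0
1   1   1   0   |  0
1   1   1   1   |  0
The formula is true on 9 of the 16 rows.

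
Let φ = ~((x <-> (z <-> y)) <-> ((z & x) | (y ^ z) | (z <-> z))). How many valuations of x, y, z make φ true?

x | y | z || (z <-> y) | (x <-> (z <-> y)) | (z & x) | (y ^ z) | (z <-> z) | φ
T | T | T ||     T     |         T         |    T    |    F    |     T     | F
T | T | F ||     F     |         F         |    F    |    T    |     T     | T
T | F | T ||     F     |         F         |    T    |    T    |     T     | T
T | F | F ||     T     |         T         |    F    |    F    |     T     | F
F | T | T ||     T     |         F         |    F    |    F    |     T     | T
F | T | F ||     F     |         T         |    F    |    T    |     T     | F
F | F | T ||     F     |         T         |    F    |    T    |     T     | F
F | F | F ||     T     |         F         |    F    |    F    |     T     | T
The formula is true on 4 of the 8 rows.

4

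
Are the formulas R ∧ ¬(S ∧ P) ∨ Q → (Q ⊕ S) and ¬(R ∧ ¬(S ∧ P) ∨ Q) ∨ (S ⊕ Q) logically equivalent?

equivalent

P | Q | R | S | φ | ψ
- | - | - | - | - | -
T | T | T | T | F | F
T | T | T | F | T | T
T | T | F | T | F | F
T | T | F | F | T | T
T | F | T | T | T | T
T | F | T | F | F | F
T | F | F | T | T | T
T | F | F | F | T | T
F | T | T | T | F | F
F | T | T | F | T | T
F | T | F | T | F | F
F | T | F | F | T | T
F | F | T | T | T | T
F | F | T | F | F | F
F | F | F | T | T | T
F | F | F | F | T | T
The columns for φ and ψ agree on every row, so they are logically equivalent.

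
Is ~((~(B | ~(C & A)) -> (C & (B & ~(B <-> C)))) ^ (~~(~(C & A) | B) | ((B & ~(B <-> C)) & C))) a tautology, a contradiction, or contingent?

tautology

A  B  C  |  φ
0  0  0  |  1
0  0  1  |  1
0  1  0  |  1
0  1  1  |  1
1  0  0  |  1
1  0  1  |  1
1  1  0  |  1
1  1  1  |  1
Every row is 1, so the formula is a tautology.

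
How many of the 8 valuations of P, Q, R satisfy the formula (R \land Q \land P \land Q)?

P  Q  R  |  (R \land Q \land P \land Q)
1  1  1  |               1             
1  1  0  |               0             
1  0  1  |               0             
1  0  0  |               0             
0  1  1  |               0             
0  1  0  |               0             
0  0  1  |               0             
0  0  0  |               0             
The formula is true on 1 of the 8 rows.

1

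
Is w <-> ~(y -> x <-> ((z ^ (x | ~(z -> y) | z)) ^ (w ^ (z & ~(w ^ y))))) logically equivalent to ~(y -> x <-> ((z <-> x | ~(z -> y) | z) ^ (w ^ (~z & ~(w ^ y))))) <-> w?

x | y | z | w | φ | ψ
- | - | - | - | - | -
1 | 1 | 1 | 1 | 1 | 1
1 | 1 | 1 | 0 | 0 | 1
1 | 1 | 0 | 1 | 1 | 1
1 | 1 | 0 | 0 | 1 | 0
1 | 0 | 1 | 1 | 0 | 1
1 | 0 | 1 | 0 | 1 | 1
1 | 0 | 0 | 1 | 1 | 0
1 | 0 | 0 | 0 | 1 | 1
0 | 1 | 1 | 1 | 0 | 0
0 | 1 | 1 | 0 | 1 | 0
0 | 1 | 0 | 1 | 1 | 1
0 | 1 | 0 | 0 | 1 | 0
0 | 0 | 1 | 1 | 0 | 1
0 | 0 | 1 | 0 | 1 | 1
0 | 0 | 0 | 1 | 0 | 1
0 | 0 | 0 | 0 | 0 | 0
The columns differ at x=1, y=1, z=1, w=0 (φ=0, ψ=1), so they are not equivalent.

not equivalent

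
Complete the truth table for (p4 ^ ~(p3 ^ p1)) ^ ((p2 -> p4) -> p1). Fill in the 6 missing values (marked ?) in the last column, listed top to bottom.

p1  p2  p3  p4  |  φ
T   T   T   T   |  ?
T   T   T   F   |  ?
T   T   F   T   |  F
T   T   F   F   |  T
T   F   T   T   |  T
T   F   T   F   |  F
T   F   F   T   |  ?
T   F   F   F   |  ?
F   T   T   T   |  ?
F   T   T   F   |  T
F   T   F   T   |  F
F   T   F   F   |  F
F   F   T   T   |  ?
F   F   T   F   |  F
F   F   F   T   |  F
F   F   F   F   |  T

Row p1=T, p2=T, p3=T, p4=T: (p4 ^ ~(p3 ^ p1)) = F, ((p2 -> p4) -> p1) = T, so the formula = T.
Row p1=T, p2=T, p3=T, p4=F: (p4 ^ ~(p3 ^ p1)) = T, ((p2 -> p4) -> p1) = T, so the formula = F.
Row p1=T, p2=F, p3=F, p4=T: (p4 ^ ~(p3 ^ p1)) = T, ((p2 -> p4) -> p1) = T, so the formula = F.
Row p1=T, p2=F, p3=F, p4=F: (p4 ^ ~(p3 ^ p1)) = F, ((p2 -> p4) -> p1) = T, so the formula = T.
Row p1=F, p2=T, p3=T, p4=T: (p4 ^ ~(p3 ^ p1)) = T, ((p2 -> p4) -> p1) = F, so the formula = T.
Row p1=F, p2=F, p3=T, p4=T: (p4 ^ ~(p3 ^ p1)) = T, ((p2 -> p4) -> p1) = F, so the formula = T.

T, F, F, T, T, T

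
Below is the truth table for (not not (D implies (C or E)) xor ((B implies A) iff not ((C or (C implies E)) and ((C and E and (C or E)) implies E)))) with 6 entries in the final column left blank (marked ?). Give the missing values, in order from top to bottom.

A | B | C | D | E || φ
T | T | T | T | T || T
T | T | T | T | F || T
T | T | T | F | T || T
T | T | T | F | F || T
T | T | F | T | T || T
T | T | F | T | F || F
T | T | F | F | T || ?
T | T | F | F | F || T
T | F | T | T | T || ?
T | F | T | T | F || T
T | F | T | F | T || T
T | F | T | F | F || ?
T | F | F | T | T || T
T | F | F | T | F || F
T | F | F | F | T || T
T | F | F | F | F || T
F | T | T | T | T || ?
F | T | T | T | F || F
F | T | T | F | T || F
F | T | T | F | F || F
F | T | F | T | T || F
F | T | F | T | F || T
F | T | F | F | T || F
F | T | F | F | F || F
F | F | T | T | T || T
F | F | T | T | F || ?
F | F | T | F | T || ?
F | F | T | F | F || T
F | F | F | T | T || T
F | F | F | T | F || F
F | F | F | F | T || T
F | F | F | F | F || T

Row A=T, B=T, C=F, D=F, E=T: not not (D implies (C or E)) = T, ((B implies A) iff not ((C or (C implies E)) and ((C and E and (C or E)) implies E))) = F, so the formula = T.
Row A=T, B=F, C=T, D=T, E=T: not not (D implies (C or E)) = T, ((B implies A) iff not ((C or (C implies E)) and ((C and E and (C or E)) implies E))) = F, so the formula = T.
Row A=T, B=F, C=T, D=F, E=F: not not (D implies (C or E)) = T, ((B implies A) iff not ((C or (C implies E)) and ((C and E and (C or E)) implies E))) = F, so the formula = T.
Row A=F, B=T, C=T, D=T, E=T: not not (D implies (C or E)) = T, ((B implies A) iff not ((C or (C implies E)) and ((C and E and (C or E)) implies E))) = T, so the formula = F.
Row A=F, B=F, C=T, D=T, E=F: not not (D implies (C or E)) = T, ((B implies A) iff not ((C or (C implies E)) and ((C and E and (C or E)) implies E))) = F, so the formula = T.
Row A=F, B=F, C=T, D=F, E=T: not not (D implies (C or E)) = T, ((B implies A) iff not ((C or (C implies E)) and ((C and E and (C or E)) implies E))) = F, so the formula = T.

T, T, T, F, T, T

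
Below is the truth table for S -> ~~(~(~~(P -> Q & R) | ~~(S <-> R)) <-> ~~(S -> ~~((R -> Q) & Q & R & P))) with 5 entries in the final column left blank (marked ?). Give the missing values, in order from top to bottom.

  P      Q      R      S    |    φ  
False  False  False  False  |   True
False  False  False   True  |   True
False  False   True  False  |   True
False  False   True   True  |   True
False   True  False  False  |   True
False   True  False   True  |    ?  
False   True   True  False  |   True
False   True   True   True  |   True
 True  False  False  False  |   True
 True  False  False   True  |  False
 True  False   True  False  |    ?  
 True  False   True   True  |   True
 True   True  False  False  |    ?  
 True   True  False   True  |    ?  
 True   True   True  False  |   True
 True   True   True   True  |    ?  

True, True, True, False, False

Row P=False, Q=True, R=False, S=True: ~~(~(~~(P -> Q & R) | ~~(S <-> R)) <-> ~~(S -> ~~((R -> Q) & Q & R & P))) = True, so the formula = True.
Row P=True, Q=False, R=True, S=False: ~~(~(~~(P -> Q & R) | ~~(S <-> R)) <-> ~~(S -> ~~((R -> Q) & Q & R & P))) = True, so the formula = True.
Row P=True, Q=True, R=False, S=False: ~~(~(~~(P -> Q & R) | ~~(S <-> R)) <-> ~~(S -> ~~((R -> Q) & Q & R & P))) = False, so the formula = True.
Row P=True, Q=True, R=False, S=True: ~~(~(~~(P -> Q & R) | ~~(S <-> R)) <-> ~~(S -> ~~((R -> Q) & Q & R & P))) = False, so the formula = False.
Row P=True, Q=True, R=True, S=True: ~~(~(~~(P -> Q & R) | ~~(S <-> R)) <-> ~~(S -> ~~((R -> Q) & Q & R & P))) = False, so the formula = False.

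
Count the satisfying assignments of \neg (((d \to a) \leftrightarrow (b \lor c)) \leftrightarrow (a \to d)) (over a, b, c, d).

8

a  b  c  d  |  (d \to a)  (b \lor c)  (a \to d)  φ
T  T  T  T  |      T          T           T      F
T  T  T  F  |      T          T           F      T
T  T  F  T  |      T          T           T      F
T  T  F  F  |      T          T           F      T
T  F  T  T  |      T          T           T      F
T  F  T  F  |      T          T           F      T
T  F  F  T  |      T          F           T      T
T  F  F  F  |      T          F           F      F
F  T  T  T  |      F          T           T      T
F  T  T  F  |      T          T           T      F
F  T  F  T  |      F          T           T      T
F  T  F  F  |      T          T           T      F
F  F  T  T  |      F          T           T      T
F  F  T  F  |      T          T           T      F
F  F  F  T  |      F          F           T      F
F  F  F  F  |      T          F           T      T
The formula is true on 8 of the 16 rows.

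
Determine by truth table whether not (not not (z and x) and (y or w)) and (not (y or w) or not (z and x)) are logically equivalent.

equivalent

  x   |   y   |   z   |   w   |   φ   |   ψ  
----- | ----- | ----- | ----- | ----- | -----
False | False | False | False |  True |  True
False | False | False |  True |  True |  True
False | False |  True | False |  True |  True
False | False |  True |  True |  True |  True
False |  True | False | False |  True |  True
False |  True | False |  True |  True |  True
False |  True |  True | False |  True |  True
False |  True |  True |  True |  True |  True
 True | False | False | False |  True |  True
 True | False | False |  True |  True |  True
 True | False |  True | False |  True |  True
 True | False |  True |  True | False | False
 True |  True | False | False |  True |  True
 True |  True | False |  True |  True |  True
 True |  True |  True | False | False | False
 True |  True |  True |  True | False | False
The columns for φ and ψ agree on every row, so they are logically equivalent.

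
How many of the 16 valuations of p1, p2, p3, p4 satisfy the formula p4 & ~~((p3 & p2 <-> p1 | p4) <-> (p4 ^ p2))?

  p1     p2     p3     p4      (p3 & p2)  (p1 | p4)  ((p3 & p2) <-> (p1 | p4))  (p4 ^ p2)    φ  
False  False  False  False       False      False               True              False    False
False  False  False   True       False       True              False               True    False
False  False   True  False       False      False               True              False    False
False  False   True   True       False       True              False               True    False
False   True  False  False       False      False               True               True    False
False   True  False   True       False       True              False              False     True
False   True   True  False        True      False              False               True    False
False   True   True   True        True       True               True              False    False
 True  False  False  False       False       True              False              False    False
 True  False  False   True       False       True              False               True    False
 True  False   True  False       False       True              False              False    False
 True  False   True   True       False       True              False               True    False
 True   True  False  False       False       True              False               True    False
 True   True  False   True       False       True              False              False     True
 True   True   True  False        True       True               True               True    False
 True   True   True   True        True       True               True              False    False
The formula is true on 2 of the 16 rows.

2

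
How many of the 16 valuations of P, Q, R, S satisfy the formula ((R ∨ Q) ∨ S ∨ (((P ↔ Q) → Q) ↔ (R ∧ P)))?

15

P | Q | R | S | (R ∨ Q) | (P ↔ Q) | ((P ↔ Q) → Q) | (R ∧ P) | (((P ↔ Q) → Q) ↔ (R ∧ P)) | φ
- | - | - | - | ------- | ------- | ------------- | ------- | ------------------------- | -
F | F | F | F |    F    |    T    |       F       |    F    |             T             | T
F | F | F | T |    F    |    T    |       F       |    F    |             T             | T
F | F | T | F |    T    |    T    |       F       |    F    |             T             | T
F | F | T | T |    T    |    T    |       F       |    F    |             T             | T
F | T | F | F |    T    |    F    |       T       |    F    |             F             | T
F | T | F | T |    T    |    F    |       T       |    F    |             F             | T
F | T | T | F |    T    |    F    |       T       |    F    |             F             | T
F | T | T | T |    T    |    F    |       T       |    F    |             F             | T
T | F | F | F |    F    |    F    |       T       |    F    |             F             | F
T | F | F | T |    F    |    F    |       T       |    F    |             F             | T
T | F | T | F |    T    |    F    |       T       |    T    |             T             | T
T | F | T | T |    T    |    F    |       T       |    T    |             T             | T
T | T | F | F |    T    |    T    |       T       |    F    |             F             | T
T | T | F | T |    T    |    T    |       T       |    F    |             F             | T
T | T | T | F |    T    |    T    |       T       |    T    |             T             | T
T | T | T | T |    T    |    T    |       T       |    T    |             T             | T
The formula is true on 15 of the 16 rows.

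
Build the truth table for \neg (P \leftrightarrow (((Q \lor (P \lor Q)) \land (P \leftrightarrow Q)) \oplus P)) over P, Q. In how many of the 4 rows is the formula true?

1

P | Q | φ
- | - | -
1 | 1 | 1
1 | 0 | 0
0 | 1 | 0
0 | 0 | 0
The formula is true on 1 of the 4 rows.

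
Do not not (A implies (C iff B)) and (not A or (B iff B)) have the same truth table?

A | B | C || φ | ψ
T | T | T || T | T
T | T | F || F | T
T | F | T || F | T
T | F | F || T | T
F | T | T || T | T
F | T | F || T | T
F | F | T || T | T
F | F | F || T | T
The columns differ at A=T, B=T, C=F (φ=F, ψ=T), so they are not equivalent.

not equivalent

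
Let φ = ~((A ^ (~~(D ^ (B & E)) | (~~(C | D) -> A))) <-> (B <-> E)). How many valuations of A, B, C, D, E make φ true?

17

A | B | C | D | E || φ
0 | 0 | 0 | 0 | 0 || 0
0 | 0 | 0 | 0 | 1 || 1
0 | 0 | 0 | 1 | 0 || 0
0 | 0 | 0 | 1 | 1 || 1
0 | 0 | 1 | 0 | 0 || 1
0 | 0 | 1 | 0 | 1 || 0
0 | 0 | 1 | 1 | 0 || 0
0 | 0 | 1 | 1 | 1 || 1
0 | 1 | 0 | 0 | 0 || 1
0 | 1 | 0 | 0 | 1 || 0
0 | 1 | 0 | 1 | 0 || 1
0 | 1 | 0 | 1 | 1 || 1
0 | 1 | 1 | 0 | 0 || 0
0 | 1 | 1 | 0 | 1 || 0
0 | 1 | 1 | 1 | 0 || 1
0 | 1 | 1 | 1 | 1 || 1
1 | 0 | 0 | 0 | 0 || 1
1 | 0 | 0 | 0 | 1 || 0
1 | 0 | 0 | 1 | 0 || 1
1 | 0 | 0 | 1 | 1 || 0
1 | 0 | 1 | 0 | 0 || 1
1 | 0 | 1 | 0 | 1 || 0
1 | 0 | 1 | 1 | 0 || 1
1 | 0 | 1 | 1 | 1 || 0
1 | 1 | 0 | 0 | 0 || 0
1 | 1 | 0 | 0 | 1 || 1
1 | 1 | 0 | 1 | 0 || 0
1 | 1 | 0 | 1 | 1 || 1
1 | 1 | 1 | 0 | 0 || 0
1 | 1 | 1 | 0 | 1 || 1
1 | 1 | 1 | 1 | 0 || 0
1 | 1 | 1 | 1 | 1 || 1
The formula is true on 17 of the 32 rows.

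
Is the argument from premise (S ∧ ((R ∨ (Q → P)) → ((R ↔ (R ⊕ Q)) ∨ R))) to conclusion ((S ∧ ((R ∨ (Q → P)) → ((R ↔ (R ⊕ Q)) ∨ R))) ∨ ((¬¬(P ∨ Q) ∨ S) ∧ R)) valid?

yes

P  Q  R  S  |  φ  ψ
T  T  T  T  |  T  T
T  T  T  F  |  F  T
T  T  F  T  |  F  F
T  T  F  F  |  F  F
T  F  T  T  |  T  T
T  F  T  F  |  F  T
T  F  F  T  |  T  T
T  F  F  F  |  F  F
F  T  T  T  |  T  T
F  T  T  F  |  F  T
F  T  F  T  |  T  T
F  T  F  F  |  F  F
F  F  T  T  |  T  T
F  F  T  F  |  F  F
F  F  F  T  |  T  T
F  F  F  F  |  F  F
In every row where φ is true, ψ is also true, so φ ⊨ ψ.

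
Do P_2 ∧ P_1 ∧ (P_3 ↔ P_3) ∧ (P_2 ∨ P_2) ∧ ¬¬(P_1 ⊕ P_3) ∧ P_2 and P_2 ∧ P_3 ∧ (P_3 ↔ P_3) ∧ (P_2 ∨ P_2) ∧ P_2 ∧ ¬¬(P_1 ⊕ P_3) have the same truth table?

P_1 | P_2 | P_3 || φ | ψ
 T  |  T  |  T  || F | F
 T  |  T  |  F  || T | F
 T  |  F  |  T  || F | F
 T  |  F  |  F  || F | F
 F  |  T  |  T  || F | T
 F  |  T  |  F  || F | F
 F  |  F  |  T  || F | F
 F  |  F  |  F  || F | F
The columns differ at P_1=T, P_2=T, P_3=F (φ=T, ψ=F), so they are not equivalent.

not equivalent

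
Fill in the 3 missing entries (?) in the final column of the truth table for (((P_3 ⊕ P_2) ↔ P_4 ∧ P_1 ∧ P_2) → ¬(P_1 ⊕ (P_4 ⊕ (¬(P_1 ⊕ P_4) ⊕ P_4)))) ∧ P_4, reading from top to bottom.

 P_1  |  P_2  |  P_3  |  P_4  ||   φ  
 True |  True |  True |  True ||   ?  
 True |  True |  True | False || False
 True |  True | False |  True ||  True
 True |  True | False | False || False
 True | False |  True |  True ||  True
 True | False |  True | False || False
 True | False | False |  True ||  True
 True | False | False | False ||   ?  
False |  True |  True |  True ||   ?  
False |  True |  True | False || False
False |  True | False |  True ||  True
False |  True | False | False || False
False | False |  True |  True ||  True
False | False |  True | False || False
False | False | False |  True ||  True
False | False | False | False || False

True, False, True

Row P_1=True, P_2=True, P_3=True, P_4=True: (((P_3 ⊕ P_2) ↔ P_4 ∧ P_1 ∧ P_2) → ¬(P_1 ⊕ (P_4 ⊕ (¬(P_1 ⊕ P_4) ⊕ P_4)))) = True, so the formula = True.
Row P_1=True, P_2=False, P_3=False, P_4=False: (((P_3 ⊕ P_2) ↔ P_4 ∧ P_1 ∧ P_2) → ¬(P_1 ⊕ (P_4 ⊕ (¬(P_1 ⊕ P_4) ⊕ P_4)))) = False, so the formula = False.
Row P_1=False, P_2=True, P_3=True, P_4=True: (((P_3 ⊕ P_2) ↔ P_4 ∧ P_1 ∧ P_2) → ¬(P_1 ⊕ (P_4 ⊕ (¬(P_1 ⊕ P_4) ⊕ P_4)))) = True, so the formula = True.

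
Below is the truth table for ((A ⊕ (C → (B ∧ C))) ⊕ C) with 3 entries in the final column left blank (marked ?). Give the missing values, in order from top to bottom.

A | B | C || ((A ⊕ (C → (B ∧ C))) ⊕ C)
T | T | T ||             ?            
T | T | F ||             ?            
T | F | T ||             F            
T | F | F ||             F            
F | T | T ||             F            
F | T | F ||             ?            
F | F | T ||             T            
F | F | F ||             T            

T, F, T

Row A=T, B=T, C=T: (A ⊕ (C → (B ∧ C))) = F, so ((A ⊕ (C → (B ∧ C))) ⊕ C) = T.
Row A=T, B=T, C=F: (A ⊕ (C → (B ∧ C))) = F, so ((A ⊕ (C → (B ∧ C))) ⊕ C) = F.
Row A=F, B=T, C=F: (A ⊕ (C → (B ∧ C))) = T, so ((A ⊕ (C → (B ∧ C))) ⊕ C) = T.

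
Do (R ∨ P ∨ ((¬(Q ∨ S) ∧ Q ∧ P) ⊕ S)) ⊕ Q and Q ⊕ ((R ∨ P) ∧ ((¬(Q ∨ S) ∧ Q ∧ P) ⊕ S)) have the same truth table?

not equivalent

  P   |   Q   |   R   |   S   ||   φ   |   ψ  
 True |  True |  True |  True || False | False
 True |  True |  True | False || False |  True
 True |  True | False |  True || False | False
 True |  True | False | False || False |  True
 True | False |  True |  True ||  True |  True
 True | False |  True | False ||  True | False
 True | False | False |  True ||  True |  True
 True | False | False | False ||  True | False
False |  True |  True |  True || False | False
False |  True |  True | False || False |  True
False |  True | False |  True || False |  True
False |  True | False | False ||  True |  True
False | False |  True |  True ||  True |  True
False | False |  True | False ||  True | False
False | False | False |  True ||  True | False
False | False | False | False || False | False
The columns differ at P=True, Q=True, R=True, S=False (φ=False, ψ=True), so they are not equivalent.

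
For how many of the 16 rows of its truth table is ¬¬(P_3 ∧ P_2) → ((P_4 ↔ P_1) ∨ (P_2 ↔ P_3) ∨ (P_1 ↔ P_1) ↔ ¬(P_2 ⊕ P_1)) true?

14

P_1 | P_2 | P_3 | P_4 | (P_3 ∧ P_2) | ¬(P_3 ∧ P_2) | ¬¬(P_3 ∧ P_2) | (P_4 ↔ P_1) | (P_2 ↔ P_3) | (P_1 ↔ P_1) | ((P_2 ↔ P_3) ∨ (P_1 ↔ P_1)) | (P_2 ⊕ P_1) | ¬(P_2 ⊕ P_1) | φ
--- | --- | --- | --- | ----------- | ------------ | ------------- | ----------- | ----------- | ----------- | --------------------------- | ----------- | ------------ | -
 F  |  F  |  F  |  F  |      F      |      T       |       F       |      T      |      T      |      T      |              T              |      F      |      T       | T
 F  |  F  |  F  |  T  |      F      |      T       |       F       |      F      |      T      |      T      |              T              |      F      |      T       | T
 F  |  F  |  T  |  F  |      F      |      T       |       F       |      T      |      F      |      T      |              T              |      F      |      T       | T
 F  |  F  |  T  |  T  |      F      |      T       |       F       |      F      |      F      |      T      |              T              |      F      |      T       | T
 F  |  T  |  F  |  F  |      F      |      T       |       F       |      T      |      F      |      T      |              T              |      T      |      F       | T
 F  |  T  |  F  |  T  |      F      |      T       |       F       |      F      |      F      |      T      |              T              |      T      |      F       | T
 F  |  T  |  T  |  F  |      T      |      F       |       T       |      T      |      T      |      T      |              T              |      T      |      F       | F
 F  |  T  |  T  |  T  |      T      |      F       |       T       |      F      |      T      |      T      |              T              |      T      |      F       | F
 T  |  F  |  F  |  F  |      F      |      T       |       F       |      F      |      T      |      T      |              T              |      T      |      F       | T
 T  |  F  |  F  |  T  |      F      |      T       |       F       |      T      |      T      |      T      |              T              |      T      |      F       | T
 T  |  F  |  T  |  F  |      F      |      T       |       F       |      F      |      F      |      T      |              T              |      T      |      F       | T
 T  |  F  |  T  |  T  |      F      |      T       |       F       |      T      |      F      |      T      |              T              |      T      |      F       | T
 T  |  T  |  F  |  F  |      F      |      T       |       F       |      F      |      F      |      T      |              T              |      F      |      T       | T
 T  |  T  |  F  |  T  |      F      |      T       |       F       |      T      |      F      |      T      |              T              |      F      |      T       | T
 T  |  T  |  T  |  F  |      T      |      F       |       T       |      F      |      T      |      T      |              T              |      F      |      T       | T
 T  |  T  |  T  |  T  |      T      |      F       |       T       |      T      |      T      |      T      |              T              |      F      |      T       | T
The formula is true on 14 of the 16 rows.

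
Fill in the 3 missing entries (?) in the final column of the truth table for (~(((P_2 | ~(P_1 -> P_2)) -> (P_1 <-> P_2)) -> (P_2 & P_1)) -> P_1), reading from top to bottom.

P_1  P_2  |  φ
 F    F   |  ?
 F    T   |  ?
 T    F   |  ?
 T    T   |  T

Row P_1=F, P_2=F: ~(((P_2 | ~(P_1 -> P_2)) -> (P_1 <-> P_2)) -> (P_2 & P_1)) = T, so the formula = F.
Row P_1=F, P_2=T: ~(((P_2 | ~(P_1 -> P_2)) -> (P_1 <-> P_2)) -> (P_2 & P_1)) = F, so the formula = T.
Row P_1=T, P_2=F: ~(((P_2 | ~(P_1 -> P_2)) -> (P_1 <-> P_2)) -> (P_2 & P_1)) = F, so the formula = T.

F, T, T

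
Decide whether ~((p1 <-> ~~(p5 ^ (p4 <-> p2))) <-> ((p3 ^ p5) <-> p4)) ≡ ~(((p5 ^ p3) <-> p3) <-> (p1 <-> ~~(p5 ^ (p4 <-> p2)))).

p1  p2  p3  p4  p5  |  φ  ψ
1   1   1   1   1   |  0  0
1   1   1   1   0   |  0  0
1   1   1   0   1   |  0  1
1   1   1   0   0   |  0  1
1   1   0   1   1   |  1  0
1   1   0   1   0   |  1  0
1   1   0   0   1   |  1  1
1   1   0   0   0   |  1  1
1   0   1   1   1   |  1  1
1   0   1   1   0   |  1  1
1   0   1   0   1   |  1  0
1   0   1   0   0   |  1  0
1   0   0   1   1   |  0  1
1   0   0   1   0   |  0  1
1   0   0   0   1   |  0  0
1   0   0   0   0   |  0  0
0   1   1   1   1   |  1  1
0   1   1   1   0   |  1  1
0   1   1   0   1   |  1  0
0   1   1   0   0   |  1  0
0   1   0   1   1   |  0  1
0   1   0   1   0   |  0  1
0   1   0   0   1   |  0  0
0   1   0   0   0   |  0  0
0   0   1   1   1   |  0  0
0   0   1   1   0   |  0  0
0   0   1   0   1   |  0  1
0   0   1   0   0   |  0  1
0   0   0   1   1   |  1  0
0   0   0   1   0   |  1  0
0   0   0   0   1   |  1  1
0   0   0   0   0   |  1  1
The columns differ at p1=1, p2=1, p3=1, p4=0, p5=1 (φ=0, ψ=1), so they are not equivalent.

not equivalent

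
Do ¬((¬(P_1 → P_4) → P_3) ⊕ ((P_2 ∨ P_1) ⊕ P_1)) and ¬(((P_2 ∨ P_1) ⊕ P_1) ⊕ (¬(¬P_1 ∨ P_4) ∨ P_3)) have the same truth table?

P_1 | P_2 | P_3 | P_4 | φ | ψ
--- | --- | --- | --- | - | -
 T  |  T  |  T  |  T  | F | F
 T  |  T  |  T  |  F  | F | F
 T  |  T  |  F  |  T  | F | T
 T  |  T  |  F  |  F  | T | F
 T  |  F  |  T  |  T  | F | F
 T  |  F  |  T  |  F  | F | F
 T  |  F  |  F  |  T  | F | T
 T  |  F  |  F  |  F  | T | F
 F  |  T  |  T  |  T  | T | T
 F  |  T  |  T  |  F  | T | T
 F  |  T  |  F  |  T  | T | F
 F  |  T  |  F  |  F  | T | F
 F  |  F  |  T  |  T  | F | F
 F  |  F  |  T  |  F  | F | F
 F  |  F  |  F  |  T  | F | T
 F  |  F  |  F  |  F  | F | T
The columns differ at P_1=T, P_2=T, P_3=F, P_4=T (φ=F, ψ=T), so they are not equivalent.

not equivalent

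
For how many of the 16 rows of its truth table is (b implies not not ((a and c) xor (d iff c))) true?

a  b  c  d  |  (a and c)  (d iff c)  ((a and c) xor (d iff c))  φ
F  F  F  F  |      F          T                  T              T
F  F  F  T  |      F          F                  F              T
F  F  T  F  |      F          F                  F              T
F  F  T  T  |      F          T                  T              T
F  T  F  F  |      F          T                  T              T
F  T  F  T  |      F          F                  F              F
F  T  T  F  |      F          F                  F              F
F  T  T  T  |      F          T                  T              T
T  F  F  F  |      F          T                  T              T
T  F  F  T  |      F          F                  F              T
T  F  T  F  |      T          F                  T              T
T  F  T  T  |      T          T                  F              T
T  T  F  F  |      F          T                  T              T
T  T  F  T  |      F          F                  F              F
T  T  T  F  |      T          F                  T              T
T  T  T  T  |      T          T                  F              F
The formula is true on 12 of the 16 rows.

12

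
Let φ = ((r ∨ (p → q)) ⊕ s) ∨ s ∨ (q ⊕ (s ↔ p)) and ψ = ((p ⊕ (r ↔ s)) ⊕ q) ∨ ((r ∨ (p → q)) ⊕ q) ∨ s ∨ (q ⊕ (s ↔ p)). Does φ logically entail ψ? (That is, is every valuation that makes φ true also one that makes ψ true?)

no

p | q | r | s || φ | ψ
T | T | T | T || T | T
T | T | T | F || T | T
T | T | F | T || T | T
T | T | F | F || T | T
T | F | T | T || T | T
T | F | T | F || T | T
T | F | F | T || T | T
T | F | F | F || F | F
F | T | T | T || T | T
F | T | T | F || T | T
F | T | F | T || T | T
F | T | F | F || T | F
F | F | T | T || T | T
F | F | T | F || T | T
F | F | F | T || T | T
F | F | F | F || T | T
At p=F, q=T, r=F, s=F we have φ true but ψ false, so φ does not entail ψ.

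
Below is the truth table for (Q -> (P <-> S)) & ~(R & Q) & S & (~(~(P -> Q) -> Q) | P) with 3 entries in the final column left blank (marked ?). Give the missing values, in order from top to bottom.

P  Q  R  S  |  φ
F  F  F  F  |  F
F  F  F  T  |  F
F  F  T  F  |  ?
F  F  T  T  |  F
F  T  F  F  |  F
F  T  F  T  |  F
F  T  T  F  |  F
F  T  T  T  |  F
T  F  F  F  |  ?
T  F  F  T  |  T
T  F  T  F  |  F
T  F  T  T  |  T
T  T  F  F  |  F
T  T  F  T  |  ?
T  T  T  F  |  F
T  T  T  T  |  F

Row P=F, Q=F, R=T, S=F: (Q -> (P <-> S)) = T, (~(R & Q) & S & (~(~(P -> Q) -> Q) | P)) = F, so the formula = F.
Row P=T, Q=F, R=F, S=F: (Q -> (P <-> S)) = T, (~(R & Q) & S & (~(~(P -> Q) -> Q) | P)) = F, so the formula = F.
Row P=T, Q=T, R=F, S=T: (Q -> (P <-> S)) = T, (~(R & Q) & S & (~(~(P -> Q) -> Q) | P)) = T, so the formula = T.

F, F, T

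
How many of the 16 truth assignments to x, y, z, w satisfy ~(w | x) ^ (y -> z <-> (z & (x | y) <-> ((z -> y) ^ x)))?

x  y  z  w     (w | x)  ~(w | x)  (y -> z)  (x | y)  (z & (x | y))  (z -> y)  ((z -> y) ^ x)  φ
F  F  F  F        F        T         T         F           F           T            T         T
F  F  F  T        T        F         T         F           F           T            T         F
F  F  T  F        F        T         T         F           F           F            F         F
F  F  T  T        T        F         T         F           F           F            F         T
F  T  F  F        F        T         F         T           F           T            T         F
F  T  F  T        T        F         F         T           F           T            T         T
F  T  T  F        F        T         T         T           T           T            T         F
F  T  T  T        T        F         T         T           T           T            T         T
T  F  F  F        T        F         T         T           F           T            F         T
T  F  F  T        T        F         T         T           F           T            F         T
T  F  T  F        T        F         T         T           T           F            T         T
T  F  T  T        T        F         T         T           T           F            T         T
T  T  F  F        T        F         F         T           F           T            F         F
T  T  F  T        T        F         F         T           F           T            F         F
T  T  T  F        T        F         T         T           T           T            F         F
T  T  T  T        T        F         T         T           T           T            F         F
The formula is true on 8 of the 16 rows.

8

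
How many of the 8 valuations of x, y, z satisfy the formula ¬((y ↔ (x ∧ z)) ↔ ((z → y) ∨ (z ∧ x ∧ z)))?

5

x | y | z || φ
0 | 0 | 0 || 0
0 | 0 | 1 || 1
0 | 1 | 0 || 1
0 | 1 | 1 || 1
1 | 0 | 0 || 0
1 | 0 | 1 || 1
1 | 1 | 0 || 1
1 | 1 | 1 || 0
The formula is true on 5 of the 8 rows.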